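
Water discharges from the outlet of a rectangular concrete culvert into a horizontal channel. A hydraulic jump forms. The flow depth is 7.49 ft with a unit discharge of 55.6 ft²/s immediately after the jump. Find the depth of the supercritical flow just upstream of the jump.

y₁ = 2.55 ft

V₂ = q/y₂ = 55.6/7.49 = 7.42 ft/s; Fr₂ = V₂/√(g·y₂) = 0.478.
From the momentum equation (using Fr₂), y₁/y₂ = ½[√(1 + 8Fr₂²) − 1] = ½[√2.828 − 1] = 0.341.
y₁ = 0.341 × 7.49 = 2.55 ft.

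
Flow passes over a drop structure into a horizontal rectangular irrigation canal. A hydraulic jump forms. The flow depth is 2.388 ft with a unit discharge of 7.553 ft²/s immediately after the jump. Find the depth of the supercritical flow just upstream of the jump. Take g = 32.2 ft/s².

y₁ = 0.5117 ft

V₂ = q/y₂ = 7.553/2.388 = 3.163 ft/s; Fr₂ = V₂/√(g·y₂) = 0.3607.
Applying the sequent-depth relation in reverse, y₁/y₂ = ½[√(1 + 8Fr₂²) − 1] = ½[√2.0408 − 1] = 0.2143.
y₁ = 0.2143 × 2.388 = 0.5117 ft.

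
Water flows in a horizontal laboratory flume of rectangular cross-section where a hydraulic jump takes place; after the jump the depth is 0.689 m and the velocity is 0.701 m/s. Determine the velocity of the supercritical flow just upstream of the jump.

V₁ = 5.44 m/s

Fr₂ = V₂/√(g·y₂) = 0.701/√(9.81×0.689) = 0.270.
From the momentum equation (using Fr₂), y₁/y₂ = ½[√(1 + 8Fr₂²) − 1] = ½[√1.582 − 1] = 0.129.
y₁ = 0.129 × 0.689 = 0.0888 m.
V₁ = q/y₁ = 0.483/0.0888 = 5.44 m/s.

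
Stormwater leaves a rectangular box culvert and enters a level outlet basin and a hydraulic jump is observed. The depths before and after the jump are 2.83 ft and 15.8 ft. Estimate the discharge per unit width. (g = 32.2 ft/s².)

q = 116 ft²/s

For a rectangular channel the momentum equation gives q² = ½·g·y₁·y₂·(y₁ + y₂) = ½×32.2×2.83×15.8×18.6 = 13412.
q = √13412 = 116 ft²/s.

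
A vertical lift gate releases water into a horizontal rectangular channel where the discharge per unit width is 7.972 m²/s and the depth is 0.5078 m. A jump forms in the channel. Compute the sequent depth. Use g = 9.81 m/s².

V₁ = q/y₁ = 7.972/0.5078 = 15.70 m/s. Fr₁ = V₁/√(g·y₁) = 15.70/√(9.81×0.5078) = 7.034.
By Bélanger, y₂/y₁ = ½[√(1 + 8Fr₁²) − 1] = ½[√396.80 − 1] = 9.460.
y₂ = 9.460 × 0.5078 = 4.804 m.

y₂ = 4.804 m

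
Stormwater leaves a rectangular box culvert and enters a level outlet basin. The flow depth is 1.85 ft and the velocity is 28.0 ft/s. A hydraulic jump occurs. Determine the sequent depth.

y₂ = 8.61 ft

Fr₁ = V₁/√(g·y₁) = 28.0/√(32.2×1.85) = 3.63.
Sequent-depth ratio: y₂/y₁ = ½[√(1 + 8Fr₁²) − 1] = ½[√106.3 − 1] = 4.65.
y₂ = 4.65 × 1.85 = 8.61 ft.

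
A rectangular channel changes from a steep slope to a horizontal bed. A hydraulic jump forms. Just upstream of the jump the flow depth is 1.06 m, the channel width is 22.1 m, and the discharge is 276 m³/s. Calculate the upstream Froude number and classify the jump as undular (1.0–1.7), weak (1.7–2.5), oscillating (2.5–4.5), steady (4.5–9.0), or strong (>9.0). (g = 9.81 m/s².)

Fr₁ = 3.65; oscillating jump

q = Q/b = 276/22.1 = 12.5 m²/s; V₁ = q/y₁ = 11.8 m/s. Fr₁ = V₁/√(g·y₁) = 3.65.
Fr₁ = 3.65 lies in the oscillating range.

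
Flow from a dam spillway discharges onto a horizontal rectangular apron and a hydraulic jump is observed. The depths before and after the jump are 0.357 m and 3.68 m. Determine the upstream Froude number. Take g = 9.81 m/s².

Fr₁ = 7.63

For a rectangular channel the momentum equation gives q² = ½·g·y₁·y₂·(y₁ + y₂) = ½×9.81×0.357×3.68×4.04 = 26.0.
q = √26.0 = 5.10 m²/s.
V₁ = q/y₁ = 14.3 m/s; Fr₁ = V₁/√(g·y₁) = 7.63.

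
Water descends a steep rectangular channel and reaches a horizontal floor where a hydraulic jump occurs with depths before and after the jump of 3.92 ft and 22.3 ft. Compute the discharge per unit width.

q = 192 ft²/s

For a rectangular channel the momentum equation gives q² = ½·g·y₁·y₂·(y₁ + y₂) = ½×32.2×3.92×22.3×26.2 = 36902.
q = √36902 = 192 ft²/s.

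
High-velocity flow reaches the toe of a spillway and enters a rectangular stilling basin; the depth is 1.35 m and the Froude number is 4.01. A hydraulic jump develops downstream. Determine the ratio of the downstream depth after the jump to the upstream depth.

Fr₁ = 4.01 (given).
By Bélanger, y₂/y₁ = ½[√(1 + 8Fr₁²) − 1] = ½[√129.6 − 1] = 5.19.

y₂/y₁ = 5.19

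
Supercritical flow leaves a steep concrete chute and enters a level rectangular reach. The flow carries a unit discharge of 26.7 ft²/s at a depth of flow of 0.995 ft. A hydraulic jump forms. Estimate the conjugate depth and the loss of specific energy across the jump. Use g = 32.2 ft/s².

y₂ = 6.19 ft; ΔE = 5.70 ft

V₁ = q/y₁ = 26.7/0.995 = 26.8 ft/s. Fr₁ = V₁/√(g·y₁) = 26.8/√(32.2×0.995) = 4.74.
Conjugate-depth relation: y₂/y₁ = ½[√(1 + 8Fr₁²) − 1] = ½[√180.8 − 1] = 6.22.
y₂ = 6.22 × 0.995 = 6.19 ft.
V₂ = q/y₂ = 26.7/6.19 = 4.31 ft/s. E₁ = y₁ + V₁²/2g = 12.2 ft; E₂ = y₂ + V₂²/2g = 6.48 ft. ΔE = E₁ − E₂ = 5.70 ft.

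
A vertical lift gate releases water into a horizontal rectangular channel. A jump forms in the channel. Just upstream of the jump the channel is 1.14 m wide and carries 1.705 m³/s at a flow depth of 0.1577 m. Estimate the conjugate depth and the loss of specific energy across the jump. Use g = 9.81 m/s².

q = Q/b = 1.705/1.14 = 1.496 m²/s; V₁ = q/y₁ = 9.484 m/s. Fr₁ = V₁/√(g·y₁) = 7.625.
From the momentum equation for a rectangular channel, y₂/y₁ = ½[√(1 + 8Fr₁²) − 1] = ½[√466.12 − 1] = 10.29.
y₂ = 10.29 × 0.1577 = 1.624 m.
Head loss: ΔE = (y₂ − y₁)³/(4y₁y₂) = (1.624 − 0.1577)³/(4×0.1577×1.624) = 3.149/1.024 = 3.075 m.

y₂ = 1.624 m; ΔE = 3.075 m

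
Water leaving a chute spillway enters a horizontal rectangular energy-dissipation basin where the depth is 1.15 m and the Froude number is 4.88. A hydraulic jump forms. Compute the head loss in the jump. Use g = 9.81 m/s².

ΔE = 7.13 m

Fr₁ = 4.88 (given).
Sequent-depth ratio: y₂/y₁ = ½[√(1 + 8Fr₁²) − 1] = ½[√191.5 − 1] = 6.42.
y₂ = 6.42 × 1.15 = 7.38 m.
V₁ = Fr₁·√(g·y₁) = 4.88×√(9.81×1.15) = 16.4 m/s; q = V₁·y₁ = 18.8 m²/s. V₂ = q/y₂ = 18.8/7.38 = 2.55 m/s. E₁ = y₁ + V₁²/2g = 14.8 m; E₂ = y₂ + V₂²/2g = 7.71 m. ΔE = E₁ − E₂ = 7.13 m.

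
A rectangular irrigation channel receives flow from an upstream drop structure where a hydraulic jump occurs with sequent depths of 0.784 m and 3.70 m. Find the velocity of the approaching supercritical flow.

For a rectangular channel the momentum equation gives q² = ½·g·y₁·y₂·(y₁ + y₂) = ½×9.81×0.784×3.70×4.48 = 63.8.
q = √63.8 = 7.99 m²/s.
V₁ = q/y₁ = 7.99/0.784 = 10.2 m/s.

V₁ = 10.2 m/s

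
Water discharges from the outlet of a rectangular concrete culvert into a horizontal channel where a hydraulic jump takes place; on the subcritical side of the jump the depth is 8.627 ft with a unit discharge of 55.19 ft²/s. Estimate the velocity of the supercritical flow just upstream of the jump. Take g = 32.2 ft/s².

V₂ = q/y₂ = 55.19/8.627 = 6.397 ft/s; Fr₂ = V₂/√(g·y₂) = 0.3838.
Since the conjugate-depth ratio holds either way, y₁/y₂ = ½[√(1 + 8Fr₂²) − 1] = ½[√2.1786 − 1] = 0.2380.
y₁ = 0.2380 × 8.627 = 2.053 ft.
V₁ = q/y₁ = 55.19/2.053 = 26.88 ft/s.

V₁ = 26.88 ft/s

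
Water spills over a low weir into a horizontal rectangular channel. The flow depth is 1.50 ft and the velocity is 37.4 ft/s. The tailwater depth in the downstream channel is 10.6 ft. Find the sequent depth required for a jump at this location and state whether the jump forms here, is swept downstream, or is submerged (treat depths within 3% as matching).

y₂ = 10.7 ft; the jump forms here

Fr₁ = V₁/√(g·y₁) = 37.4/√(32.2×1.50) = 5.38.
Bélanger equation: y₂/y₁ = ½[√(1 + 8Fr₁²) − 1] = ½[√232.7 − 1] = 7.13.
y₂ = 7.13 × 1.50 = 10.7 ft.
Tailwater y_tw = 10.6 ft: y_tw ≈ y₂, so the jump forms here.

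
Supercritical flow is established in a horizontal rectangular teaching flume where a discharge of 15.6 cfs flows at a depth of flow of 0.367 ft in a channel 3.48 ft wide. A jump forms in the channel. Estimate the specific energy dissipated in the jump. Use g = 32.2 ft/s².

ΔE = 0.902 ft

q = Q/b = 15.6/3.48 = 4.48 ft²/s; V₁ = q/y₁ = 12.2 ft/s. Fr₁ = V₁/√(g·y₁) = 3.55.
By Bélanger, y₂/y₁ = ½[√(1 + 8Fr₁²) − 1] = ½[√102.0 − 1] = 4.55.
y₂ = 4.55 × 0.367 = 1.67 ft.
V₂ = q/y₂ = 4.48/1.67 = 2.68 ft/s. E₁ = y₁ + V₁²/2g = 2.68 ft; E₂ = y₂ + V₂²/2g = 1.78 ft. ΔE = E₁ − E₂ = 0.902 ft.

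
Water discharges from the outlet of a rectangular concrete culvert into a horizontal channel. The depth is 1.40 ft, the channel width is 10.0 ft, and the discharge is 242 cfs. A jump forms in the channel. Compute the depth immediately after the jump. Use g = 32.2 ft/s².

q = Q/b = 242/10.0 = 24.2 ft²/s; V₁ = q/y₁ = 17.3 ft/s. Fr₁ = V₁/√(g·y₁) = 2.57.
By Bélanger, y₂/y₁ = ½[√(1 + 8Fr₁²) − 1] = ½[√54.03 − 1] = 3.18.
y₂ = 3.18 × 1.40 = 4.45 ft.

y₂ = 4.45 ft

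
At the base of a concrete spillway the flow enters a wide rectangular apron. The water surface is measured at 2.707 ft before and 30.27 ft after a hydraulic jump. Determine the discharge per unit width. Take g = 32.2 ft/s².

For a rectangular channel the momentum equation gives q² = ½·g·y₁·y₂·(y₁ + y₂) = ½×32.2×2.707×30.27×32.98 = 43505.
q = √43505 = 208.6 ft²/s.

q = 208.6 ft²/s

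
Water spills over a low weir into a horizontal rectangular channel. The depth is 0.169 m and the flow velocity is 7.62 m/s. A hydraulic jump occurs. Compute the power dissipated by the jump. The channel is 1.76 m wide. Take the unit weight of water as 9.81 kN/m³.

Fr₁ = V₁/√(g·y₁) = 7.62/√(9.81×0.169) = 5.92.
By Bélanger, y₂/y₁ = ½[√(1 + 8Fr₁²) − 1] = ½[√281.2 − 1] = 7.88.
y₂ = 7.88 × 0.169 = 1.33 m.
Head loss: ΔE = (y₂ − y₁)³/(4y₁y₂) = (1.33 − 0.169)³/(4×0.169×1.33) = 1.57/0.901 = 1.75 m.
q = V₁·y₁ = 7.62 × 0.169 = 1.29 m²/s. Q = q·b = 1.29 × 1.76 = 2.27 m³/s. P = γ·Q·ΔE = 9.81 × 2.27 × 1.75 = 38.9 kW.

P = 38.9 kW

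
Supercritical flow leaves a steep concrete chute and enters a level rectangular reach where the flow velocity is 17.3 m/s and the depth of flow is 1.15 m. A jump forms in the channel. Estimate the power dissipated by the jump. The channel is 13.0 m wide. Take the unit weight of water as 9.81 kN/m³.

P = 20940 kW

Fr₁ = V₁/√(g·y₁) = 17.3/√(9.81×1.15) = 5.15.
Sequent-depth ratio: y₂/y₁ = ½[√(1 + 8Fr₁²) − 1] = ½[√213.2 − 1] = 6.80.
y₂ = 6.80 × 1.15 = 7.82 m.
q = V₁·y₁ = 17.3 × 1.15 = 19.9 m²/s. V₂ = q/y₂ = 19.9/7.82 = 2.54 m/s. E₁ = y₁ + V₁²/2g = 16.4 m; E₂ = y₂ + V₂²/2g = 8.15 m. ΔE = E₁ − E₂ = 8.25 m.
Q = q·b = 19.9 × 13.0 = 259 m³/s. P = γ·Q·ΔE = 9.81 × 259 × 8.25 = 20940 kW.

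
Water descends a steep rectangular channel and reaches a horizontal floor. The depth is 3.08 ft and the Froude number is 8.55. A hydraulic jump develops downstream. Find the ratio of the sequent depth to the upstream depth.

y₂/y₁ = 11.6

Fr₁ = 8.55 (given).
Sequent-depth ratio: y₂/y₁ = ½[√(1 + 8Fr₁²) − 1] = ½[√585.8 − 1] = 11.6.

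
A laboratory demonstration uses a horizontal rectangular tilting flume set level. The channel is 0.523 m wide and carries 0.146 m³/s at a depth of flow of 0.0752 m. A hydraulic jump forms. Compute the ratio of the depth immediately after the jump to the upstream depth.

q = Q/b = 0.146/0.523 = 0.279 m²/s; V₁ = q/y₁ = 3.71 m/s. Fr₁ = V₁/√(g·y₁) = 4.32.
Conjugate-depth relation: y₂/y₁ = ½[√(1 + 8Fr₁²) − 1] = ½[√150.4 − 1] = 5.63.

y₂/y₁ = 5.63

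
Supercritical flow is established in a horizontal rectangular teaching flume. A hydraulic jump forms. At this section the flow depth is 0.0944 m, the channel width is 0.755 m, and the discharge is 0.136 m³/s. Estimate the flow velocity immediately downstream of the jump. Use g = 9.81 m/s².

q = Q/b = 0.136/0.755 = 0.180 m²/s; V₁ = q/y₁ = 1.91 m/s. Fr₁ = V₁/√(g·y₁) = 1.98.
Sequent-depth ratio: y₂/y₁ = ½[√(1 + 8Fr₁²) − 1] = ½[√32.45 − 1] = 2.35.
y₂ = 2.35 × 0.0944 = 0.222 m.
V₂ = q/y₂ = 0.180/0.222 = 0.813 m/s.

V₂ = 0.813 m/s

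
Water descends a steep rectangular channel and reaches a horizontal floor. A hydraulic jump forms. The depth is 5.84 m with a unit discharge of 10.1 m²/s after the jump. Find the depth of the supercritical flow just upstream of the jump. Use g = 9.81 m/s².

y₁ = 0.557 m

V₂ = q/y₂ = 10.1/5.84 = 1.73 m/s; Fr₂ = V₂/√(g·y₂) = 0.228.
From the momentum equation (using Fr₂), y₁/y₂ = ½[√(1 + 8Fr₂²) − 1] = ½[√1.418 − 1] = 0.0953.
y₁ = 0.0953 × 5.84 = 0.557 m.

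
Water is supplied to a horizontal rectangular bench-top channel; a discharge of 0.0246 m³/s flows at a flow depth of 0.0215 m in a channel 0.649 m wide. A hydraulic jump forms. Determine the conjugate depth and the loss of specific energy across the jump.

y₂ = 0.106 m; ΔE = 0.0670 m

q = Q/b = 0.0246/0.649 = 0.0379 m²/s; V₁ = q/y₁ = 1.76 m/s. Fr₁ = V₁/√(g·y₁) = 3.84.
Sequent-depth ratio: y₂/y₁ = ½[√(1 + 8Fr₁²) − 1] = ½[√118.9 − 1] = 4.95.
y₂ = 4.95 × 0.0215 = 0.106 m.
Head loss: ΔE = (y₂ − y₁)³/(4y₁y₂) = (0.106 − 0.0215)³/(4×0.0215×0.106) = 0.000613/0.00916 = 0.0670 m.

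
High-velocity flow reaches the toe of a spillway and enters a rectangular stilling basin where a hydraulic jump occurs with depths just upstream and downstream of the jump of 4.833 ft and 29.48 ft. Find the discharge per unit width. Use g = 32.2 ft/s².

For a rectangular channel the momentum equation gives q² = ½·g·y₁·y₂·(y₁ + y₂) = ½×32.2×4.833×29.48×34.31 = 78710.
q = √78710 = 280.6 ft²/s.

q = 280.6 ft²/s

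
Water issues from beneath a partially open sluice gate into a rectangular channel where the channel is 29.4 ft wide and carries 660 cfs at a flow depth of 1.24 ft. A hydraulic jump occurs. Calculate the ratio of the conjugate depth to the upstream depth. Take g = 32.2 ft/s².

q = Q/b = 660/29.4 = 22.4 ft²/s; V₁ = q/y₁ = 18.1 ft/s. Fr₁ = V₁/√(g·y₁) = 2.87.
Conjugate-depth relation: y₂/y₁ = ½[√(1 + 8Fr₁²) − 1] = ½[√66.67 − 1] = 3.58.

y₂/y₁ = 3.58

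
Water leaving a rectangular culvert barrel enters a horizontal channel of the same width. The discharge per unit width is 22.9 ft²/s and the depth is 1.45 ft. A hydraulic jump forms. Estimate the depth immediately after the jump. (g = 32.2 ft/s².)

y₂ = 4.07 ft

V₁ = q/y₁ = 22.9/1.45 = 15.8 ft/s. Fr₁ = V₁/√(g·y₁) = 15.8/√(32.2×1.45) = 2.31.
From the momentum equation for a rectangular channel, y₂/y₁ = ½[√(1 + 8Fr₁²) − 1] = ½[√43.74 − 1] = 2.81.
y₂ = 2.81 × 1.45 = 4.07 ft.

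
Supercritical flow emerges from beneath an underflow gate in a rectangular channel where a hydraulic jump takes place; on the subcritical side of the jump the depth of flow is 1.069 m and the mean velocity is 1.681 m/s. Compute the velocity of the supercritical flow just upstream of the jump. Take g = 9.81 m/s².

V₁ = 4.330 m/s

Fr₂ = V₂/√(g·y₂) = 1.681/√(9.81×1.069) = 0.5191.
From the momentum equation (using Fr₂), y₁/y₂ = ½[√(1 + 8Fr₂²) − 1] = ½[√3.1557 − 1] = 0.3882.
y₁ = 0.3882 × 1.069 = 0.4150 m.
V₁ = q/y₁ = 1.797/0.4150 = 4.330 m/s.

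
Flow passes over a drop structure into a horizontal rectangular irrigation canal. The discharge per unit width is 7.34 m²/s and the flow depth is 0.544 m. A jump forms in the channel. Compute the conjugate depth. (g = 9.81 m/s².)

y₂ = 4.23 m

V₁ = q/y₁ = 7.34/0.544 = 13.5 m/s. Fr₁ = V₁/√(g·y₁) = 13.5/√(9.81×0.544) = 5.84.
Bélanger equation: y₂/y₁ = ½[√(1 + 8Fr₁²) − 1] = ½[√273.9 − 1] = 7.78.
y₂ = 7.78 × 0.544 = 4.23 m.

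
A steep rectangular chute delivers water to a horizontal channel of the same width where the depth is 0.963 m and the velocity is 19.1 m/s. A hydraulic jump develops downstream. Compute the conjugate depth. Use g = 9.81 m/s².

y₂ = 8.00 m

Fr₁ = V₁/√(g·y₁) = 19.1/√(9.81×0.963) = 6.21.
Conjugate-depth relation: y₂/y₁ = ½[√(1 + 8Fr₁²) − 1] = ½[√309.9 − 1] = 8.30.
y₂ = 8.30 × 0.963 = 8.00 m.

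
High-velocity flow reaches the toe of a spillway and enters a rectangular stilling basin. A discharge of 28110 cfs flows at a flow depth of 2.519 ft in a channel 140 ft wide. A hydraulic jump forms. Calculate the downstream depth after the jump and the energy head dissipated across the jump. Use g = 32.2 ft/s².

q = Q/b = 28110/140 = 200.8 ft²/s; V₁ = q/y₁ = 79.71 ft/s. Fr₁ = V₁/√(g·y₁) = 8.850.
By Bélanger, y₂/y₁ = ½[√(1 + 8Fr₁²) − 1] = ½[√627.64 − 1] = 12.03.
y₂ = 12.03 × 2.519 = 30.29 ft.
V₂ = q/y₂ = 200.8/30.29 = 6.628 ft/s. E₁ = y₁ + V₁²/2g = 101.2 ft; E₂ = y₂ + V₂²/2g = 30.98 ft. ΔE = E₁ − E₂ = 70.20 ft.

y₂ = 30.29 ft; ΔE = 70.20 ft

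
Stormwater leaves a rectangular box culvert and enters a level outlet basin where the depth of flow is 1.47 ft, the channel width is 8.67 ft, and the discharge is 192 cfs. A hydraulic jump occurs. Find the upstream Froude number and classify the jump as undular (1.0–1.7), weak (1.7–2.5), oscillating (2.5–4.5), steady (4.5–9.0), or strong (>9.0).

Fr₁ = 2.19; weak jump

q = Q/b = 192/8.67 = 22.1 ft²/s; V₁ = q/y₁ = 15.1 ft/s. Fr₁ = V₁/√(g·y₁) = 2.19.
Fr₁ = 2.19 lies in the weak range.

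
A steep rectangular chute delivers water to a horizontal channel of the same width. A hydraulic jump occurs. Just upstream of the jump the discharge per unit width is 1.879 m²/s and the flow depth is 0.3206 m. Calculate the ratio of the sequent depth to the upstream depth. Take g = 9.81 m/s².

y₂/y₁ = 4.200

V₁ = q/y₁ = 1.879/0.3206 = 5.861 m/s. Fr₁ = V₁/√(g·y₁) = 5.861/√(9.81×0.3206) = 3.305.
Sequent-depth ratio: y₂/y₁ = ½[√(1 + 8Fr₁²) − 1] = ½[√88.374 − 1] = 4.200.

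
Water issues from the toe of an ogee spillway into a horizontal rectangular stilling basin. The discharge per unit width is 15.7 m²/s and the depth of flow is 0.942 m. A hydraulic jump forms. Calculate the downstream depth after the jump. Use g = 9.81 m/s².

V₁ = q/y₁ = 15.7/0.942 = 16.7 m/s. Fr₁ = V₁/√(g·y₁) = 16.7/√(9.81×0.942) = 5.48.
Sequent-depth ratio: y₂/y₁ = ½[√(1 + 8Fr₁²) − 1] = ½[√241.5 − 1] = 7.27.
y₂ = 7.27 × 0.942 = 6.85 m.

y₂ = 6.85 m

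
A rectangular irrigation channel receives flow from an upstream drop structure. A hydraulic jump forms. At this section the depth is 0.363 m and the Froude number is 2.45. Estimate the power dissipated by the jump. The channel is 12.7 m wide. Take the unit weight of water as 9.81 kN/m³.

Fr₁ = 2.45 (given).
From the momentum equation for a rectangular channel, y₂/y₁ = ½[√(1 + 8Fr₁²) − 1] = ½[√49.02 − 1] = 3.00.
y₂ = 3.00 × 0.363 = 1.09 m.
Head loss: ΔE = (y₂ − y₁)³/(4y₁y₂) = (1.09 − 0.363)³/(4×0.363×1.09) = 0.383/1.58 = 0.242 m.
V₁ = Fr₁·√(g·y₁) = 2.45×√(9.81×0.363) = 4.62 m/s; q = V₁·y₁ = 1.68 m²/s. Q = q·b = 1.68 × 12.7 = 21.3 m³/s. P = γ·Q·ΔE = 9.81 × 21.3 × 0.242 = 50.6 kW.

P = 50.6 kW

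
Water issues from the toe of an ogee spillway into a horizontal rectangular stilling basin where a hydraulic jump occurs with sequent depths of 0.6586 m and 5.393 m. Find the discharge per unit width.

For a rectangular channel the momentum equation gives q² = ½·g·y₁·y₂·(y₁ + y₂) = ½×9.81×0.6586×5.393×6.052 = 105.4.
q = √105.4 = 10.27 m²/s.

q = 10.27 m²/s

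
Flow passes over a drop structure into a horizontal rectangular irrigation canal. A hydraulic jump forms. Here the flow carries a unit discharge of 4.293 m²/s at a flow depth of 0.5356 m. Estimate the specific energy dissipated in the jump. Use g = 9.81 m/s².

V₁ = q/y₁ = 4.293/0.5356 = 8.015 m/s. Fr₁ = V₁/√(g·y₁) = 8.015/√(9.81×0.5356) = 3.497.
By Bélanger, y₂/y₁ = ½[√(1 + 8Fr₁²) − 1] = ½[√98.819 − 1] = 4.470.
y₂ = 4.470 × 0.5356 = 2.394 m.
V₂ = q/y₂ = 4.293/2.394 = 1.793 m/s. E₁ = y₁ + V₁²/2g = 3.810 m; E₂ = y₂ + V₂²/2g = 2.558 m. ΔE = E₁ − E₂ = 1.252 m.

ΔE = 1.252 m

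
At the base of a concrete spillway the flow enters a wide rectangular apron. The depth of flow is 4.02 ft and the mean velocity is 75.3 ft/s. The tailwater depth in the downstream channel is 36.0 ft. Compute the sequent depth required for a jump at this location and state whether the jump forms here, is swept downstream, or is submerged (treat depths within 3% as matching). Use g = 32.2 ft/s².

y₂ = 35.7 ft; the jump forms here

Fr₁ = V₁/√(g·y₁) = 75.3/√(32.2×4.02) = 6.62.
Conjugate-depth relation: y₂/y₁ = ½[√(1 + 8Fr₁²) − 1] = ½[√351.4 − 1] = 8.87.
y₂ = 8.87 × 4.02 = 35.7 ft.
Tailwater y_tw = 36.0 ft: y_tw ≈ y₂, so the jump forms here.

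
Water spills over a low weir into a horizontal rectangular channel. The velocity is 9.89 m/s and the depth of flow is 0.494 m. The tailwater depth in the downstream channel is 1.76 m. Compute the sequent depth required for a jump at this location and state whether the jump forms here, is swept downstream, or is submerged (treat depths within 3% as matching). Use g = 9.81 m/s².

Fr₁ = V₁/√(g·y₁) = 9.89/√(9.81×0.494) = 4.49.
Conjugate-depth relation: y₂/y₁ = ½[√(1 + 8Fr₁²) − 1] = ½[√162.5 − 1] = 5.87.
y₂ = 5.87 × 0.494 = 2.90 m.
Tailwater y_tw = 1.76 m: y_tw < y₂, so the jump is swept downstream.

y₂ = 2.90 m; the jump is swept downstream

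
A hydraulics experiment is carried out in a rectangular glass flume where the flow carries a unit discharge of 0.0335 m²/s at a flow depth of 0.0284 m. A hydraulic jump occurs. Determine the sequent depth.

V₁ = q/y₁ = 0.0335/0.0284 = 1.18 m/s. Fr₁ = V₁/√(g·y₁) = 1.18/√(9.81×0.0284) = 2.23.
Bélanger equation: y₂/y₁ = ½[√(1 + 8Fr₁²) − 1] = ½[√40.95 − 1] = 2.70.
y₂ = 2.70 × 0.0284 = 0.0767 m.

y₂ = 0.0767 m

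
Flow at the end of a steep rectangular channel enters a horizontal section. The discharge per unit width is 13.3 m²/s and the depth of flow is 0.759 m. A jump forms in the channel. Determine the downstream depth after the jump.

V₁ = q/y₁ = 13.3/0.759 = 17.5 m/s. Fr₁ = V₁/√(g·y₁) = 17.5/√(9.81×0.759) = 6.42.
Bélanger equation: y₂/y₁ = ½[√(1 + 8Fr₁²) − 1] = ½[√330.9 − 1] = 8.60.
y₂ = 8.60 × 0.759 = 6.52 m.

y₂ = 6.52 m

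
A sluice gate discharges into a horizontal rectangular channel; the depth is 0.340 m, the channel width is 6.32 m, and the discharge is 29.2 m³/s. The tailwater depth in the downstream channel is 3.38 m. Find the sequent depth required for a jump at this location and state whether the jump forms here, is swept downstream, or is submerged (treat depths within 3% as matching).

y₂ = 3.41 m; the jump forms here

q = Q/b = 29.2/6.32 = 4.62 m²/s; V₁ = q/y₁ = 13.6 m/s. Fr₁ = V₁/√(g·y₁) = 7.44.
Sequent-depth ratio: y₂/y₁ = ½[√(1 + 8Fr₁²) − 1] = ½[√443.9 − 1] = 10.0.
y₂ = 10.0 × 0.340 = 3.41 m.
Tailwater y_tw = 3.38 m: y_tw ≈ y₂, so the jump forms here.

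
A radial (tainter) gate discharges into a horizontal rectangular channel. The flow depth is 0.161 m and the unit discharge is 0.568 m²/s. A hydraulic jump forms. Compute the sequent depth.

y₂ = 0.564 m

V₁ = q/y₁ = 0.568/0.161 = 3.53 m/s. Fr₁ = V₁/√(g·y₁) = 3.53/√(9.81×0.161) = 2.81.
Conjugate-depth relation: y₂/y₁ = ½[√(1 + 8Fr₁²) − 1] = ½[√64.04 − 1] = 3.50.
y₂ = 3.50 × 0.161 = 0.564 m.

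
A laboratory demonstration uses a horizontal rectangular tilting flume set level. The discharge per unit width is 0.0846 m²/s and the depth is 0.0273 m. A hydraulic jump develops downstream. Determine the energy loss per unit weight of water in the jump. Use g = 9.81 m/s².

V₁ = q/y₁ = 0.0846/0.0273 = 3.10 m/s. Fr₁ = V₁/√(g·y₁) = 3.10/√(9.81×0.0273) = 5.99.
Bélanger equation: y₂/y₁ = ½[√(1 + 8Fr₁²) − 1] = ½[√287.9 − 1] = 7.98.
y₂ = 7.98 × 0.0273 = 0.218 m.
V₂ = q/y₂ = 0.0846/0.218 = 0.388 m/s. E₁ = y₁ + V₁²/2g = 0.517 m; E₂ = y₂ + V₂²/2g = 0.226 m. ΔE = E₁ − E₂ = 0.291 m.

ΔE = 0.291 m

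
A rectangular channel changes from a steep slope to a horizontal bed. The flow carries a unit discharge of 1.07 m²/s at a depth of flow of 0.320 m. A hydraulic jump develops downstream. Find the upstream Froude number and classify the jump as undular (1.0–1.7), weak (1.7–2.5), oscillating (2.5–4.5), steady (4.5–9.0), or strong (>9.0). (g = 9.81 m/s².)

V₁ = q/y₁ = 1.07/0.320 = 3.34 m/s. Fr₁ = V₁/√(g·y₁) = 3.34/√(9.81×0.320) = 1.89.
Fr₁ = 1.89 lies in the weak range.

Fr₁ = 1.89; weak jump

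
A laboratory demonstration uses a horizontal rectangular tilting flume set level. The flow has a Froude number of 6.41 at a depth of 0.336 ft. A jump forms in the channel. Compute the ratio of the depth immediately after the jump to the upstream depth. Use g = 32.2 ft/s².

Fr₁ = 6.41 (given).
By Bélanger, y₂/y₁ = ½[√(1 + 8Fr₁²) − 1] = ½[√329.7 − 1] = 8.58.

y₂/y₁ = 8.58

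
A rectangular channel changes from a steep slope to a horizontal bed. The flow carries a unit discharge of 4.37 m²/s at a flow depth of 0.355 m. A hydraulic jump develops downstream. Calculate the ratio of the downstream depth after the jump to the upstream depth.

y₂/y₁ = 8.84

V₁ = q/y₁ = 4.37/0.355 = 12.3 m/s. Fr₁ = V₁/√(g·y₁) = 12.3/√(9.81×0.355) = 6.60.
From the momentum equation for a rectangular channel, y₂/y₁ = ½[√(1 + 8Fr₁²) − 1] = ½[√349.1 − 1] = 8.84.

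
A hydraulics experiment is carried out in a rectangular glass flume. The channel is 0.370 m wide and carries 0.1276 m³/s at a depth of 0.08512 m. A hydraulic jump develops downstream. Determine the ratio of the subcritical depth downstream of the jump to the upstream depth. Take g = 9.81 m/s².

y₂/y₁ = 5.790

q = Q/b = 0.1276/0.370 = 0.3449 m²/s; V₁ = q/y₁ = 4.052 m/s. Fr₁ = V₁/√(g·y₁) = 4.434.
Bélanger equation: y₂/y₁ = ½[√(1 + 8Fr₁²) − 1] = ½[√158.26 − 1] = 5.790.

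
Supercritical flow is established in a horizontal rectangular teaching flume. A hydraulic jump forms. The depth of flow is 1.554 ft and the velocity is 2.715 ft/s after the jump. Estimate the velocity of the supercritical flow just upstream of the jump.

V₁ = 11.41 ft/s

Fr₂ = V₂/√(g·y₂) = 2.715/√(32.2×1.554) = 0.3838.
Since the conjugate-depth ratio holds either way, y₁/y₂ = ½[√(1 + 8Fr₂²) − 1] = ½[√2.1785 − 1] = 0.2380.
y₁ = 0.2380 × 1.554 = 0.3698 ft.
V₁ = q/y₁ = 4.219/0.3698 = 11.41 ft/s.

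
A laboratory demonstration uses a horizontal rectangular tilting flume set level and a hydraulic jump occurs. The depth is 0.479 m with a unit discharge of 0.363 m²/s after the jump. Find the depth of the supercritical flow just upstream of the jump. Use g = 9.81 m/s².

y₁ = 0.0973 m

V₂ = q/y₂ = 0.363/0.479 = 0.758 m/s; Fr₂ = V₂/√(g·y₂) = 0.350.
The Bélanger relation is symmetric: y₁/y₂ = ½[√(1 + 8Fr₂²) − 1] = ½[√1.978 − 1] = 0.203.
y₁ = 0.203 × 0.479 = 0.0973 m.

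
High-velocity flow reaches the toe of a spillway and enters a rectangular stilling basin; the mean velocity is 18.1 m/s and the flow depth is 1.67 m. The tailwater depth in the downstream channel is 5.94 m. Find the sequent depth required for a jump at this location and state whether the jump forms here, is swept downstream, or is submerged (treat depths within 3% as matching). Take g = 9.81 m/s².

Fr₁ = V₁/√(g·y₁) = 18.1/√(9.81×1.67) = 4.47.
From the momentum equation for a rectangular channel, y₂/y₁ = ½[√(1 + 8Fr₁²) − 1] = ½[√161.0 − 1] = 5.84.
y₂ = 5.84 × 1.67 = 9.76 m.
Tailwater y_tw = 5.94 m: y_tw < y₂, so the jump is swept downstream.

y₂ = 9.76 m; the jump is swept downstream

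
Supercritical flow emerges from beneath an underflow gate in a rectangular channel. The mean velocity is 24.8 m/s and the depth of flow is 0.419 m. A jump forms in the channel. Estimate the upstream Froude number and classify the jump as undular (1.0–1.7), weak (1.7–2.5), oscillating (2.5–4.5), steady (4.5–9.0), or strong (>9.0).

Fr₁ = 12.2; strong jump

Fr₁ = V₁/√(g·y₁) = 24.8/√(9.81×0.419) = 12.2.
Fr₁ = 12.2 lies in the strong range.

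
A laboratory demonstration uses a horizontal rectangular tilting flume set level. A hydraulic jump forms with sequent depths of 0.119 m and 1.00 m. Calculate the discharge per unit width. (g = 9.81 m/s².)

q = 0.808 m²/s

For a rectangular channel the momentum equation gives q² = ½·g·y₁·y₂·(y₁ + y₂) = ½×9.81×0.119×1.00×1.12 = 0.653.
q = √0.653 = 0.808 m²/s.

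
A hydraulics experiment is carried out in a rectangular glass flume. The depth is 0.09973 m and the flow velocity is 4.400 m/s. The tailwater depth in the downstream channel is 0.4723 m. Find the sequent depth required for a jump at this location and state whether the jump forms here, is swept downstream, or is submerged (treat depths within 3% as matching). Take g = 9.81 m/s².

y₂ = 0.5795 m; the jump is swept downstream

Fr₁ = V₁/√(g·y₁) = 4.400/√(9.81×0.09973) = 4.448.
From the momentum equation for a rectangular channel, y₂/y₁ = ½[√(1 + 8Fr₁²) − 1] = ½[√159.31 − 1] = 5.811.
y₂ = 5.811 × 0.09973 = 0.5795 m.
Tailwater y_tw = 0.4723 m: y_tw < y₂, so the jump is swept downstream.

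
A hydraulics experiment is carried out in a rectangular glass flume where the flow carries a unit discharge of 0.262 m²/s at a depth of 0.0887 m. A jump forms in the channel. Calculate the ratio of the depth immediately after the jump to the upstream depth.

V₁ = q/y₁ = 0.262/0.0887 = 2.95 m/s. Fr₁ = V₁/√(g·y₁) = 2.95/√(9.81×0.0887) = 3.17.
Sequent-depth ratio: y₂/y₁ = ½[√(1 + 8Fr₁²) − 1] = ½[√81.21 − 1] = 4.01.

y₂/y₁ = 4.01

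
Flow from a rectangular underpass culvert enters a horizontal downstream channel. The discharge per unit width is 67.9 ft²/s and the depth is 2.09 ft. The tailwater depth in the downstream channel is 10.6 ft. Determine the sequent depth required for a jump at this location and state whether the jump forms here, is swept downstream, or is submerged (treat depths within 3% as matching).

y₂ = 10.7 ft; the jump forms here

V₁ = q/y₁ = 67.9/2.09 = 32.5 ft/s. Fr₁ = V₁/√(g·y₁) = 32.5/√(32.2×2.09) = 3.96.
Bélanger equation: y₂/y₁ = ½[√(1 + 8Fr₁²) − 1] = ½[√126.5 − 1] = 5.12.
y₂ = 5.12 × 2.09 = 10.7 ft.
Tailwater y_tw = 10.6 ft: y_tw ≈ y₂, so the jump forms here.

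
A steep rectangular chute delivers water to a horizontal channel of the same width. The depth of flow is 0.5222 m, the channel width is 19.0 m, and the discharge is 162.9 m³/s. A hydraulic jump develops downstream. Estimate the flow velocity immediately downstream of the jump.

q = Q/b = 162.9/19.0 = 8.574 m²/s; V₁ = q/y₁ = 16.42 m/s. Fr₁ = V₁/√(g·y₁) = 7.254.
By Bélanger, y₂/y₁ = ½[√(1 + 8Fr₁²) − 1] = ½[√421.96 − 1] = 9.771.
y₂ = 9.771 × 0.5222 = 5.102 m.
V₂ = q/y₂ = 8.574/5.102 = 1.680 m/s.

V₂ = 1.680 m/s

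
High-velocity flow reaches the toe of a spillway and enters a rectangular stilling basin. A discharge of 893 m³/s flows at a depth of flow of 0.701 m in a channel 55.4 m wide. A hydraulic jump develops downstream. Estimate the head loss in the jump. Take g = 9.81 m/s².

q = Q/b = 893/55.4 = 16.1 m²/s; V₁ = q/y₁ = 23.0 m/s. Fr₁ = V₁/√(g·y₁) = 8.77.
Sequent-depth ratio: y₂/y₁ = ½[√(1 + 8Fr₁²) − 1] = ½[√616.1 − 1] = 11.9.
y₂ = 11.9 × 0.701 = 8.35 m.
V₂ = q/y₂ = 16.1/8.35 = 1.93 m/s. E₁ = y₁ + V₁²/2g = 27.7 m; E₂ = y₂ + V₂²/2g = 8.54 m. ΔE = E₁ − E₂ = 19.1 m.

ΔE = 19.1 m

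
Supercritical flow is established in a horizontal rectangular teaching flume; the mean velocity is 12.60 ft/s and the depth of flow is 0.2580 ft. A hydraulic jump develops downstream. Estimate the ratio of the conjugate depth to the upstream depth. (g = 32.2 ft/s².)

Fr₁ = V₁/√(g·y₁) = 12.60/√(32.2×0.2580) = 4.372.
Bélanger equation: y₂/y₁ = ½[√(1 + 8Fr₁²) − 1] = ½[√153.88 − 1] = 5.702.

y₂/y₁ = 5.702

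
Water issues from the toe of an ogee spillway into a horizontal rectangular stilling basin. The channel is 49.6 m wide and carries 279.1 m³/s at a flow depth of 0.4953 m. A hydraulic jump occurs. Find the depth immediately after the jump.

q = Q/b = 279.1/49.6 = 5.627 m²/s; V₁ = q/y₁ = 11.36 m/s. Fr₁ = V₁/√(g·y₁) = 5.154.
From the momentum equation for a rectangular channel, y₂/y₁ = ½[√(1 + 8Fr₁²) − 1] = ½[√213.51 − 1] = 6.806.
y₂ = 6.806 × 0.4953 = 3.371 m.

y₂ = 3.371 m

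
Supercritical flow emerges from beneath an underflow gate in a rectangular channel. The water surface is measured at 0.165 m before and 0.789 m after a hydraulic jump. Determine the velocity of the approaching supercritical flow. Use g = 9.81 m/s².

For a rectangular channel the momentum equation gives q² = ½·g·y₁·y₂·(y₁ + y₂) = ½×9.81×0.165×0.789×0.954 = 0.609.
q = √0.609 = 0.781 m²/s.
V₁ = q/y₁ = 0.781/0.165 = 4.73 m/s.

V₁ = 4.73 m/s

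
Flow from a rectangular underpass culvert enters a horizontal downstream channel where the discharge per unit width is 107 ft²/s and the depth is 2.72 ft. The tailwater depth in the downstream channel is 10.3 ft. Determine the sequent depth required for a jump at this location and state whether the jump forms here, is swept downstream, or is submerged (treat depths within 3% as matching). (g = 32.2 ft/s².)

y₂ = 14.9 ft; the jump is swept downstream

V₁ = q/y₁ = 107/2.72 = 39.3 ft/s. Fr₁ = V₁/√(g·y₁) = 39.3/√(32.2×2.72) = 4.20.
Sequent-depth ratio: y₂/y₁ = ½[√(1 + 8Fr₁²) − 1] = ½[√142.3 − 1] = 5.47.
y₂ = 5.47 × 2.72 = 14.9 ft.
Tailwater y_tw = 10.3 ft: y_tw < y₂, so the jump is swept downstream.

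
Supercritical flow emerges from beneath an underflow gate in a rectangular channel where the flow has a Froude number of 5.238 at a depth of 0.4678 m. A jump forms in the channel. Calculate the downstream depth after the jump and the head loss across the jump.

y₂ = 3.239 m; ΔE = 3.512 m

Fr₁ = 5.238 (given).
Sequent-depth ratio: y₂/y₁ = ½[√(1 + 8Fr₁²) − 1] = ½[√220.49 − 1] = 6.925.
y₂ = 6.925 × 0.4678 = 3.239 m.
Head loss: ΔE = (y₂ − y₁)³/(4y₁y₂) = (3.239 − 0.4678)³/(4×0.4678×3.239) = 21.29/6.061 = 3.512 m.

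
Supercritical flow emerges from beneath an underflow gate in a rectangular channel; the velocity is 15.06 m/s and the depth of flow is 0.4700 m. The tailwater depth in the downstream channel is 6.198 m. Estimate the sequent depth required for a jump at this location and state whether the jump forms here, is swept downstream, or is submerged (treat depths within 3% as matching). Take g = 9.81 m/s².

y₂ = 4.433 m; the jump is submerged

Fr₁ = V₁/√(g·y₁) = 15.06/√(9.81×0.4700) = 7.014.
Conjugate-depth relation: y₂/y₁ = ½[√(1 + 8Fr₁²) − 1] = ½[√394.53 − 1] = 9.431.
y₂ = 9.431 × 0.4700 = 4.433 m.
Tailwater y_tw = 6.198 m: y_tw > y₂, so the jump is submerged.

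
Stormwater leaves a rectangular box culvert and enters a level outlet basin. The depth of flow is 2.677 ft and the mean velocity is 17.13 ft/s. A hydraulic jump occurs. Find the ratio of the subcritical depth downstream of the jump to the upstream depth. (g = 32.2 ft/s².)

y₂/y₁ = 2.157

Fr₁ = V₁/√(g·y₁) = 17.13/√(32.2×2.677) = 1.845.
Bélanger equation: y₂/y₁ = ½[√(1 + 8Fr₁²) − 1] = ½[√28.233 − 1] = 2.157.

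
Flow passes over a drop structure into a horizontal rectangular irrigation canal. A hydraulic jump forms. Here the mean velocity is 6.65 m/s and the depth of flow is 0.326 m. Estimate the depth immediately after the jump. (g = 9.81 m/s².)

Fr₁ = V₁/√(g·y₁) = 6.65/√(9.81×0.326) = 3.72.
From the momentum equation for a rectangular channel, y₂/y₁ = ½[√(1 + 8Fr₁²) − 1] = ½[√111.6 − 1] = 4.78.
y₂ = 4.78 × 0.326 = 1.56 m.

y₂ = 1.56 m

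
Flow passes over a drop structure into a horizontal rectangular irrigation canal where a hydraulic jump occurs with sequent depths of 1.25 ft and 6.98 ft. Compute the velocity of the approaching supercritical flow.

For a rectangular channel the momentum equation gives q² = ½·g·y₁·y₂·(y₁ + y₂) = ½×32.2×1.25×6.98×8.23 = 1156.
q = √1156 = 34.0 ft²/s.
V₁ = q/y₁ = 34.0/1.25 = 27.2 ft/s.

V₁ = 27.2 ft/s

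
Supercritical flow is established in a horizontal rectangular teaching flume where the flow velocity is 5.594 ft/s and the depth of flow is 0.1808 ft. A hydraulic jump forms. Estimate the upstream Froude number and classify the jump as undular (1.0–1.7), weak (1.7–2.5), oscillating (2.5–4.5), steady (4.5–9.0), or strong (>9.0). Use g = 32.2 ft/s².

Fr₁ = 2.318; weak jump

Fr₁ = V₁/√(g·y₁) = 5.594/√(32.2×0.1808) = 2.318.
Fr₁ = 2.318 lies in the weak range.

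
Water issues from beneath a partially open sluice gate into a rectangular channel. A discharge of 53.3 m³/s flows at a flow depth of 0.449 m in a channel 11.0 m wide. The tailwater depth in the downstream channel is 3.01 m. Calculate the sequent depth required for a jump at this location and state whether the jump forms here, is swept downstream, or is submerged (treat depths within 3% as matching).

q = Q/b = 53.3/11.0 = 4.85 m²/s; V₁ = q/y₁ = 10.8 m/s. Fr₁ = V₁/√(g·y₁) = 5.14.
From the momentum equation for a rectangular channel, y₂/y₁ = ½[√(1 + 8Fr₁²) − 1] = ½[√212.5 − 1] = 6.79.
y₂ = 6.79 × 0.449 = 3.05 m.
Tailwater y_tw = 3.01 m: y_tw ≈ y₂, so the jump forms here.

y₂ = 3.05 m; the jump forms here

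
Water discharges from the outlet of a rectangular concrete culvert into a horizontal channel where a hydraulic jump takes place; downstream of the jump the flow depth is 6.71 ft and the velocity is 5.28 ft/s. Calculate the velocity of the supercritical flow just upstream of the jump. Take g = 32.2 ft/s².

Fr₂ = V₂/√(g·y₂) = 5.28/√(32.2×6.71) = 0.359.
The Bélanger relation is symmetric: y₁/y₂ = ½[√(1 + 8Fr₂²) − 1] = ½[√2.032 − 1] = 0.213.
y₁ = 0.213 × 6.71 = 1.43 ft.
V₁ = q/y₁ = 35.4/1.43 = 24.8 ft/s.

V₁ = 24.8 ft/s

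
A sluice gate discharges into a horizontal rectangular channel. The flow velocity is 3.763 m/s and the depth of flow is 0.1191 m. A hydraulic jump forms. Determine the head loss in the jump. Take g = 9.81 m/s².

ΔE = 0.2745 m

Fr₁ = V₁/√(g·y₁) = 3.763/√(9.81×0.1191) = 3.481.
Conjugate-depth relation: y₂/y₁ = ½[√(1 + 8Fr₁²) − 1] = ½[√97.957 − 1] = 4.449.
y₂ = 4.449 × 0.1191 = 0.5298 m.
Head loss: ΔE = (y₂ − y₁)³/(4y₁y₂) = (0.5298 − 0.1191)³/(4×0.1191×0.5298) = 0.06929/0.2524 = 0.2745 m.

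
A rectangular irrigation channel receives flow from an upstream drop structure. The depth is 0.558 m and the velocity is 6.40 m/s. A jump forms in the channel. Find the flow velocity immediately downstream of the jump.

V₂ = 1.88 m/s

Fr₁ = V₁/√(g·y₁) = 6.40/√(9.81×0.558) = 2.74.
Bélanger equation: y₂/y₁ = ½[√(1 + 8Fr₁²) − 1] = ½[√60.86 − 1] = 3.40.
y₂ = 3.40 × 0.558 = 1.90 m.
q = V₁·y₁ = 6.40 × 0.558 = 3.57 m²/s.
V₂ = q/y₂ = 3.57/1.90 = 1.88 m/s.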